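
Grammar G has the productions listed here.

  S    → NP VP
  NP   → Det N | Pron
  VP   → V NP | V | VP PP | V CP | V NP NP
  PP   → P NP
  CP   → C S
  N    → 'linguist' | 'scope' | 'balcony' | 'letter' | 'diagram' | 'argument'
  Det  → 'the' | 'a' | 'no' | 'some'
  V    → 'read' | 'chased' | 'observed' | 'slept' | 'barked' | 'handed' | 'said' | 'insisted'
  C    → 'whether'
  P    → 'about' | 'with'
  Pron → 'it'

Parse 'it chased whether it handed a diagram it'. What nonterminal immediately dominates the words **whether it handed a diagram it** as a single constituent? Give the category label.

S
  NP
    Pron: it
  VP
    V: chased
    CP
      C: whether
      S
        NP
          Pron: it
        VP
          V: handed
          NP
            Det: a
            N: diagram
          NP
            Pron: it
The span 'whether it handed a diagram it' is the CP node built by CP → C S.

CP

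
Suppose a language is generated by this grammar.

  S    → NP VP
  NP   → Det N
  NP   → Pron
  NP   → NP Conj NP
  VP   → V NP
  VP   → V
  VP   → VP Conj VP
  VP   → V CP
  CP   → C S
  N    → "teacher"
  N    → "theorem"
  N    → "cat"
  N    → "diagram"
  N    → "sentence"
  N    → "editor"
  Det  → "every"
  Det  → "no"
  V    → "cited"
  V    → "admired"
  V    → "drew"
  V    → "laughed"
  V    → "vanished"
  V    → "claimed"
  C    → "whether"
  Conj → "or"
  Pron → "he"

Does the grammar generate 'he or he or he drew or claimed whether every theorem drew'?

[S [NP [NP [Pron he]] [Conj or] [NP [NP [Pron he]] [Conj or] [NP [Pron he]]]] [VP [VP [V drew]] [Conj or] [VP [V claimed] [CP [C whether] [S [NP [Det every] [N theorem]] [VP [V drew]]]]]]]
Every word is introduced by a lexical rule and the phrasal rules combine the resulting categories into a single S.

Grammatical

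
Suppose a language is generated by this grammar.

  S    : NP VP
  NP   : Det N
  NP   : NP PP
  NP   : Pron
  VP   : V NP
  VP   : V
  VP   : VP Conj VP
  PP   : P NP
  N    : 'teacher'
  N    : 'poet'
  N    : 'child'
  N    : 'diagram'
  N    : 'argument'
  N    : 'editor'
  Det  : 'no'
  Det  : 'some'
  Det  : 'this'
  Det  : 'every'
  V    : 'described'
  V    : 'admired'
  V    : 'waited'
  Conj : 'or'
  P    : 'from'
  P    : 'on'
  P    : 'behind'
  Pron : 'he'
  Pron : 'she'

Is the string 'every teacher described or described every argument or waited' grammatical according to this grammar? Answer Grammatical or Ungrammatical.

Grammatical

S
  NP
    Det: every
    N: teacher
  VP
    VP
      V: described
    Conj: or
    VP
      VP
        V: described
        NP
          Det: every
          N: argument
      Conj: or
      VP
        V: waited
Each bracket corresponds to one application of a listed rule, so the string is derivable from S.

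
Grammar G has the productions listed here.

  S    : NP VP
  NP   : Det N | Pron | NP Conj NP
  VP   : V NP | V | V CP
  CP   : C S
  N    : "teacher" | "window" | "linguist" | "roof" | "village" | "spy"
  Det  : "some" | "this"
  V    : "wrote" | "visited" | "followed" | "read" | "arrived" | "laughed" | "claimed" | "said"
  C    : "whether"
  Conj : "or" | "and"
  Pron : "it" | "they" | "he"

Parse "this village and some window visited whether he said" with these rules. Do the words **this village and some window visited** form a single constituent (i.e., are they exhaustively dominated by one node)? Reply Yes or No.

No

[S [NP [NP [Det this] [N village]] [Conj and] [NP [Det some] [N window]]] [VP [V visited] [CP [C whether] [S [NP [Pron he]] [VP [V said]]]]]]
The smallest constituent containing 'this village and some window visited' is the S spanning 'this village and some window visited whether he said'; no single node in the tree dominates exactly the given words.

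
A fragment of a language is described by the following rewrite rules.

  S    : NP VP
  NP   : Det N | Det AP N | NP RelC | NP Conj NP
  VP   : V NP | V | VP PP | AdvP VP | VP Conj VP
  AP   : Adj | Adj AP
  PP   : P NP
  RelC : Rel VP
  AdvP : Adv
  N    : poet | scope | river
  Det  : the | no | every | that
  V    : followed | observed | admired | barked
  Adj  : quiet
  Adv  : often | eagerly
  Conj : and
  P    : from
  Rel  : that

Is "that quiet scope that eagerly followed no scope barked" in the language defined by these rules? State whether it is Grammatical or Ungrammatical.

[S [NP [NP [Det that] [AP [Adj quiet]] [N scope]] [RelC [Rel that] [VP [AdvP [Adv eagerly]] [VP [V followed] [NP [Det no] [N scope]]]]]] [VP [V barked]]]
Every word is introduced by a lexical rule and the phrasal rules combine the resulting categories into a single S.

Grammatical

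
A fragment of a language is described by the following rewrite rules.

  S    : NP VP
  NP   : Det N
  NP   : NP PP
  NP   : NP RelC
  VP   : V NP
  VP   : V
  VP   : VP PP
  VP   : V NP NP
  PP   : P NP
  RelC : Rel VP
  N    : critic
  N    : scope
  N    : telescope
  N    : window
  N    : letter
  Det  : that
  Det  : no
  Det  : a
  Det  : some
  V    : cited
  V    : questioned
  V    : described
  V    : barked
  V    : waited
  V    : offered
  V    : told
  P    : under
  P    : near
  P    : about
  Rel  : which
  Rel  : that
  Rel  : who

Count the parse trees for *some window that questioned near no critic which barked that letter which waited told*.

10

Two of the 10 distinct bracketings:
[S [NP [NP [NP [Det some] [N window]] [RelC [Rel that] [VP [V questioned]]]] [PP [P near] [NP [NP [Det no] [N critic]] [RelC [Rel which] [VP [V barked] [NP [NP [Det that] [N letter]] [RelC [Rel which] [VP [V waited]]]]]]]]] [VP [V told]]]
[S [NP [NP [NP [Det some] [N window]] [RelC [Rel that] [VP [V questioned]]]] [PP [P near] [NP [NP [NP [Det no] [N critic]] [RelC [Rel which] [VP [V barked] [NP [Det that] [N letter]]]]] [RelC [Rel which] [VP [V waited]]]]]] [VP [V told]]]
The trees differ in how a recursive rule is bracketed over the same span.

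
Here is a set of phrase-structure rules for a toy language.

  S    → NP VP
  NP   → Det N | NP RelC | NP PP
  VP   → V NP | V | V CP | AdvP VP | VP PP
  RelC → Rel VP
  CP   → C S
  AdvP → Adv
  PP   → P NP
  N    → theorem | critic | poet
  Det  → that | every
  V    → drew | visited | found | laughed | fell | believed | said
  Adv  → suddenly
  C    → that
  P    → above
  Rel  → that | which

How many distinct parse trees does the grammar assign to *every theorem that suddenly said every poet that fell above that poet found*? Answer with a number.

Two of the 7 distinct bracketings:
[S [NP [NP [Det every] [N theorem]] [RelC [Rel that] [VP [AdvP [Adv suddenly]] [VP [V said] [NP [NP [Det every] [N poet]] [RelC [Rel that] [VP [VP [V fell]] [PP [P above] [NP [Det that] [N poet]]]]]]]]]] [VP [V found]]]
[S [NP [NP [Det every] [N theorem]] [RelC [Rel that] [VP [AdvP [Adv suddenly]] [VP [V said] [NP [NP [NP [Det every] [N poet]] [RelC [Rel that] [VP [V fell]]]] [PP [P above] [NP [Det that] [N poet]]]]]]]] [VP [V found]]]
The difference turns on whether NP → NP PP is used at the relevant span, versus an alternative expansion of NP.

7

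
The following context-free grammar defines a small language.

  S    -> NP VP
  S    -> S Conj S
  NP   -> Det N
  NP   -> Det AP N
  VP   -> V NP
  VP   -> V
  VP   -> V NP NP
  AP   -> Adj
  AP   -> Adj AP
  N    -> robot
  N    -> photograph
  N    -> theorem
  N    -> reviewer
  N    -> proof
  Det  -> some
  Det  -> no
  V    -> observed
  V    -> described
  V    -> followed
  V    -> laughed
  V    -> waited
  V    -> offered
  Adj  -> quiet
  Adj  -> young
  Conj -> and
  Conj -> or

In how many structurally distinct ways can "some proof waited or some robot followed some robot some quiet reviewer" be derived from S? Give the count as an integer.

1

[S [S [NP [Det some] [N proof]] [VP [V waited]]] [Conj or] [S [NP [Det some] [N robot]] [VP [V followed] [NP [Det some] [N robot]] [NP [Det some] [AP [Adj quiet]] [N reviewer]]]]]
No rule offers an alternative attachment or grouping for any span, so this is the only derivation.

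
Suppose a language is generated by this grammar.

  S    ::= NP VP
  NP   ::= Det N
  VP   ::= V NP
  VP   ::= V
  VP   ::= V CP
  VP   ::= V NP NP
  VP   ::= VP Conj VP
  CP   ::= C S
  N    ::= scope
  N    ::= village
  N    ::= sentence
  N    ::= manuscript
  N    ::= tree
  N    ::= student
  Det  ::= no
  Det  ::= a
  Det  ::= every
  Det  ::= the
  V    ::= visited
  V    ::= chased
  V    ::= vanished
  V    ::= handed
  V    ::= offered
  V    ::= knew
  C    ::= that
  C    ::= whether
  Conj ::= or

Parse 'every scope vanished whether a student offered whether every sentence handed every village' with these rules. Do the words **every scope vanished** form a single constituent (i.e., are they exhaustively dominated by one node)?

No

[S [NP [Det every] [N scope]] [VP [V vanished] [CP [C whether] [S [NP [Det a] [N student]] [VP [V offered] [CP [C whether] [S [NP [Det every] [N sentence]] [VP [V handed] [NP [Det every] [N village]]]]]]]]]]
The smallest constituent containing 'every scope vanished' is the S spanning 'every scope vanished whether a student offered whether every sentence handed every village'; no single node in the tree dominates exactly the given words.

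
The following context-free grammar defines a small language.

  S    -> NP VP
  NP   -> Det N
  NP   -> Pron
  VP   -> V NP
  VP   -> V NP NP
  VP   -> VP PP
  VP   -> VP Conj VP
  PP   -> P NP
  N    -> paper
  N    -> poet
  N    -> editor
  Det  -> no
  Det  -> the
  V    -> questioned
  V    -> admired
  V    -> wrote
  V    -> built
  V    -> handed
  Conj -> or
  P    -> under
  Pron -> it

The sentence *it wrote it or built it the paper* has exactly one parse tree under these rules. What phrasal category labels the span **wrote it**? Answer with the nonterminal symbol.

VP

S
  NP
    Pron: it
  VP
    VP
      V: wrote
      NP
        Pron: it
    Conj: or
    VP
      V: built
      NP
        Pron: it
      NP
        Det: the
        N: paper
The span 'wrote it' is the VP node built by VP → V NP.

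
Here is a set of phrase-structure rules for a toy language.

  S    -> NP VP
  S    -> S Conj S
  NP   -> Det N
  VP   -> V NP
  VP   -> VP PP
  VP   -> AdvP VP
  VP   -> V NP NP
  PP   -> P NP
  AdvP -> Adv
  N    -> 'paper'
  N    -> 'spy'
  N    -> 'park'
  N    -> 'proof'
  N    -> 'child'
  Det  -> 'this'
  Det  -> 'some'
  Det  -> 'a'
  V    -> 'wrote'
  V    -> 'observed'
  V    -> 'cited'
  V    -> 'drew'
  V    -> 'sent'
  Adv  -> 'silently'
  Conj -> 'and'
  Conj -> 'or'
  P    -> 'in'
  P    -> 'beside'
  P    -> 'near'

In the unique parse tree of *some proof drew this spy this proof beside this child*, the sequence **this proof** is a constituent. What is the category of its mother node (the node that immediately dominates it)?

S
  NP
    Det: some
    N: proof
  VP
    VP
      V: drew
      NP
        Det: this
        N: spy
      NP
        Det: this
        N: proof
    PP
      P: beside
      NP
        Det: this
        N: child
The span 'this proof' is the NP node built by NP → Det N.
Its mother is the VP built by VP → V NP NP.

VP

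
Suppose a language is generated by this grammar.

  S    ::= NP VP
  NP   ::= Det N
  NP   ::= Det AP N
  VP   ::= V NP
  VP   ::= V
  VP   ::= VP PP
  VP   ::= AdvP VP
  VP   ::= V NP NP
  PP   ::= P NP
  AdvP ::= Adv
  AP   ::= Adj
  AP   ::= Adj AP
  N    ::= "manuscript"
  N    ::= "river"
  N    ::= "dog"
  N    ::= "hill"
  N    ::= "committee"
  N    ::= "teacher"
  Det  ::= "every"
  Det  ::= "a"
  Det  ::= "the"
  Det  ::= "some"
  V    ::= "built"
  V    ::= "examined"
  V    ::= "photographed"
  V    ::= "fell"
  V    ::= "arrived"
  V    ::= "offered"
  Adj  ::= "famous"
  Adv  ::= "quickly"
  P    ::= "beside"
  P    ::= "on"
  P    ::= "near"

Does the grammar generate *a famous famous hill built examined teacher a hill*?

Ungrammatical

A V word can never sit immediately before a V word in any string this grammar generates, so the substring 'built examined' rules out a derivation.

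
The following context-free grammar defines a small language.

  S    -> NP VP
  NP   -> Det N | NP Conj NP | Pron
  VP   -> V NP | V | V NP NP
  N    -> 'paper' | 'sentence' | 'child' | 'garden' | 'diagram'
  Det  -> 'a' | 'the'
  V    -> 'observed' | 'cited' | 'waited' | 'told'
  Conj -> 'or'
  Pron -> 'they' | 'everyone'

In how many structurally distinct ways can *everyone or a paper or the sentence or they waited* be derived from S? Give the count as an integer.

Two of the 5 distinct bracketings:
[S [NP [NP [Pron everyone]] [Conj or] [NP [NP [Det a] [N paper]] [Conj or] [NP [NP [Det the] [N sentence]] [Conj or] [NP [Pron they]]]]] [VP [V waited]]]
[S [NP [NP [Pron everyone]] [Conj or] [NP [NP [NP [Det a] [N paper]] [Conj or] [NP [Det the] [N sentence]]] [Conj or] [NP [Pron they]]]] [VP [V waited]]]
The trees differ in how a recursive rule is bracketed over the same span.

5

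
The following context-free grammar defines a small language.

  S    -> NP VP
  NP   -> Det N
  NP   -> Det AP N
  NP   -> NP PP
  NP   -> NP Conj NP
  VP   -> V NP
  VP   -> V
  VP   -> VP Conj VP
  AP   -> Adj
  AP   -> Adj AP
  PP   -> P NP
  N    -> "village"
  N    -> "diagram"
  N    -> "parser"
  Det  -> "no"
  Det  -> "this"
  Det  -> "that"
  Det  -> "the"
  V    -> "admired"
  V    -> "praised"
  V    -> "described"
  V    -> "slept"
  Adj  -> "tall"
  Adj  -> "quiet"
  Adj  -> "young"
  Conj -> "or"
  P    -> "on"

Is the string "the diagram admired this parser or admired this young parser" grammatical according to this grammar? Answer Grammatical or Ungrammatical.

[S [NP [Det the] [N diagram]] [VP [VP [V admired] [NP [Det this] [N parser]]] [Conj or] [VP [V admired] [NP [Det this] [AP [Adj young]] [N parser]]]]]
Each bracket corresponds to one application of a listed rule, so the string is derivable from S.

Grammatical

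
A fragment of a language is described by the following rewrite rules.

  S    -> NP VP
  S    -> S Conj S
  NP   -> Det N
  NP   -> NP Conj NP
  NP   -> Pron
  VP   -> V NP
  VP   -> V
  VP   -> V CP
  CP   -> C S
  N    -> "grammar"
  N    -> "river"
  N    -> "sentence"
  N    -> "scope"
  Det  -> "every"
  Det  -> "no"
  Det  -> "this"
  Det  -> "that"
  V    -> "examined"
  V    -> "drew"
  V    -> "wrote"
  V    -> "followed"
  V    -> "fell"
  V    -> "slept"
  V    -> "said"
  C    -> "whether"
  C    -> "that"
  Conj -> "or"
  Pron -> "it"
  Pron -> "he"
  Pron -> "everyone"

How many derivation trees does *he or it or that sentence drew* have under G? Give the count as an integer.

2

The two bracketings:
[S [NP [NP [Pron he]] [Conj or] [NP [NP [Pron it]] [Conj or] [NP [Det that] [N sentence]]]] [VP [V drew]]]
[S [NP [NP [NP [Pron he]] [Conj or] [NP [Pron it]]] [Conj or] [NP [Det that] [N sentence]]] [VP [V drew]]]
The trees differ in how a recursive rule is bracketed over the same span.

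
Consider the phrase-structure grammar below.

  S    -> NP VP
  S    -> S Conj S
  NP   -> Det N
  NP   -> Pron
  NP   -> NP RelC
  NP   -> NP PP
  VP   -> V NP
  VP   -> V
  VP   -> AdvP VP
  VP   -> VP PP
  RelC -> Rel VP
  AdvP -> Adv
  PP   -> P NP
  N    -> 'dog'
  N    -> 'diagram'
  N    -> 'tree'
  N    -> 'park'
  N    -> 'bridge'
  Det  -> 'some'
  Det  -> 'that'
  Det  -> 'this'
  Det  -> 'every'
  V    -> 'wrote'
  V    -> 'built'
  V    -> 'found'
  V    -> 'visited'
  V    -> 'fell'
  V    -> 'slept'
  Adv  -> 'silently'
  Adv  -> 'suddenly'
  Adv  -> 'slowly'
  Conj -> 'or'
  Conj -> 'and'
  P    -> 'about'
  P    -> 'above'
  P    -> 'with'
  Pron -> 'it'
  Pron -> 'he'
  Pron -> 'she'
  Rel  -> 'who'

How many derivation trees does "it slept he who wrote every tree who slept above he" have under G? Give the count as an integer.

8

Two of the 8 distinct bracketings:
[S [NP [Pron it]] [VP [V slept] [NP [NP [Pron he]] [RelC [Rel who] [VP [V wrote] [NP [NP [Det every] [N tree]] [RelC [Rel who] [VP [VP [V slept]] [PP [P above] [NP [Pron he]]]]]]]]]]]
[S [NP [Pron it]] [VP [V slept] [NP [NP [Pron he]] [RelC [Rel who] [VP [V wrote] [NP [NP [NP [Det every] [N tree]] [RelC [Rel who] [VP [V slept]]]] [PP [P above] [NP [Pron he]]]]]]]]]
The difference turns on whether NP → NP PP is used at the relevant span, versus an alternative expansion of NP.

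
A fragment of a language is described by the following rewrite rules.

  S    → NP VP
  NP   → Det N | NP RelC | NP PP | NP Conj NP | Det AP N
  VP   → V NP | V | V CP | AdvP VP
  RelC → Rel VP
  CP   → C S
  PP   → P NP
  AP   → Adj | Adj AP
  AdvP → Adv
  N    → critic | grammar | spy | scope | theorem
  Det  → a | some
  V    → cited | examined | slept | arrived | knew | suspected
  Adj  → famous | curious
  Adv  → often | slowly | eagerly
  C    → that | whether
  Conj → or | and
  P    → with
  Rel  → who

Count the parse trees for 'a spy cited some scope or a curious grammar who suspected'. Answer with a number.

The two bracketings:
[S [NP [Det a] [N spy]] [VP [V cited] [NP [NP [NP [Det some] [N scope]] [Conj or] [NP [Det a] [AP [Adj curious]] [N grammar]]] [RelC [Rel who] [VP [V suspected]]]]]]
[S [NP [Det a] [N spy]] [VP [V cited] [NP [NP [Det some] [N scope]] [Conj or] [NP [NP [Det a] [AP [Adj curious]] [N grammar]] [RelC [Rel who] [VP [V suspected]]]]]]]
The trees differ in how a recursive rule is bracketed over the same span.

2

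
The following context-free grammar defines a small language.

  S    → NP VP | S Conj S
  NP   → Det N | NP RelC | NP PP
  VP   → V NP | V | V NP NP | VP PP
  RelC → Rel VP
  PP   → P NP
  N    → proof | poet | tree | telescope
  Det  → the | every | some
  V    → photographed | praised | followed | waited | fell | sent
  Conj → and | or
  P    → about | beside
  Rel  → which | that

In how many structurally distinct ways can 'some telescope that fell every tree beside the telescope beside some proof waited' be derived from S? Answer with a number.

Two of the 9 distinct bracketings:
[S [NP [NP [Det some] [N telescope]] [RelC [Rel that] [VP [V fell] [NP [NP [Det every] [N tree]] [PP [P beside] [NP [NP [Det the] [N telescope]] [PP [P beside] [NP [Det some] [N proof]]]]]]]]] [VP [V waited]]]
[S [NP [NP [Det some] [N telescope]] [RelC [Rel that] [VP [V fell] [NP [NP [NP [Det every] [N tree]] [PP [P beside] [NP [Det the] [N telescope]]]] [PP [P beside] [NP [Det some] [N proof]]]]]]] [VP [V waited]]]
The trees differ in how a recursive rule is bracketed over the same span.

9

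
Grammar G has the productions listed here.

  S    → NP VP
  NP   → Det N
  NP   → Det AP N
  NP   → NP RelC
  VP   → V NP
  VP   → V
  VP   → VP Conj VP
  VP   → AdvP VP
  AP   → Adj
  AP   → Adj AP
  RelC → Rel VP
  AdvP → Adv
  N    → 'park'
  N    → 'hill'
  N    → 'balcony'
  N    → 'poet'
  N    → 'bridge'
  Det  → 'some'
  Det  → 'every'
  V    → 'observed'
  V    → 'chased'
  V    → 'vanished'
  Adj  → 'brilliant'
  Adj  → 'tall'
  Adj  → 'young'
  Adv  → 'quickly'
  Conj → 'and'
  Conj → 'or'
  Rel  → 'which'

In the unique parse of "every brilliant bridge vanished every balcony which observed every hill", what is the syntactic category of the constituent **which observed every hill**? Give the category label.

[S [NP [Det every] [AP [Adj brilliant]] [N bridge]] [VP [V vanished] [NP [NP [Det every] [N balcony]] [RelC [Rel which] [VP [V observed] [NP [Det every] [N hill]]]]]]]
The span 'which observed every hill' is the RelC node built by RelC → Rel VP.

RelC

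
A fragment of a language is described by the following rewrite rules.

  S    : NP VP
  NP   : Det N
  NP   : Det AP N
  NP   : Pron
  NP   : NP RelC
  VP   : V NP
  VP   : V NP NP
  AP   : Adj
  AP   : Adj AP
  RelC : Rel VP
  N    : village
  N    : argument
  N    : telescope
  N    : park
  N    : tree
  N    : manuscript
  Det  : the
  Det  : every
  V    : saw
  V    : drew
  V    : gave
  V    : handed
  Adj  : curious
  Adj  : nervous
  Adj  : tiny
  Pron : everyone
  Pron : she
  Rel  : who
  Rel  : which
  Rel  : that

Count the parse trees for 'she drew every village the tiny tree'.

1

[S [NP [Pron she]] [VP [V drew] [NP [Det every] [N village]] [NP [Det the] [AP [Adj tiny]] [N tree]]]]
No rule offers an alternative attachment or grouping for any span, so this is the only derivation.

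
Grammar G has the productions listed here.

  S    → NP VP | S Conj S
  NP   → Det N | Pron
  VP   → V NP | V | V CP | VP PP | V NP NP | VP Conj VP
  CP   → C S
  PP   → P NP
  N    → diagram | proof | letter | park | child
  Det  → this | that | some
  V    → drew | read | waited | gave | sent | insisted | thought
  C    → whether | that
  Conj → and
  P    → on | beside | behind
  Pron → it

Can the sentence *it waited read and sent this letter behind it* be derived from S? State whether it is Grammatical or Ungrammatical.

Ungrammatical

A V word can never sit immediately before a V word in any string this grammar generates, so the substring 'waited read' rules out a derivation.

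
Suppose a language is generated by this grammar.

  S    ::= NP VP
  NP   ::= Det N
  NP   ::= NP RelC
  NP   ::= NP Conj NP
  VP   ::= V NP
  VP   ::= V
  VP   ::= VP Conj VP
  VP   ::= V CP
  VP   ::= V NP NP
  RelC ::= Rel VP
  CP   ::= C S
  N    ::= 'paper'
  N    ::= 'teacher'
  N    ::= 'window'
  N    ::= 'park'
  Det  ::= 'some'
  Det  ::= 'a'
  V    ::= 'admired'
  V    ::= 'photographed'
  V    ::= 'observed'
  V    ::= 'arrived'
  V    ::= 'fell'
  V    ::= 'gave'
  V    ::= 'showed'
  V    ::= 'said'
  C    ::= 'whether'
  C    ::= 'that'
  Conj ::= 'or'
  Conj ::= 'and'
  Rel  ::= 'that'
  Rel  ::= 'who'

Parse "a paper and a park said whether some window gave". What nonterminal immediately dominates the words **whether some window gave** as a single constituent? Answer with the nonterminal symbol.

S
  NP
    NP
      Det: a
      N: paper
    Conj: and
    NP
      Det: a
      N: park
  VP
    V: said
    CP
      C: whether
      S
        NP
          Det: some
          N: window
        VP
          V: gave
The span 'whether some window gave' is the CP node built by CP → C S.

CP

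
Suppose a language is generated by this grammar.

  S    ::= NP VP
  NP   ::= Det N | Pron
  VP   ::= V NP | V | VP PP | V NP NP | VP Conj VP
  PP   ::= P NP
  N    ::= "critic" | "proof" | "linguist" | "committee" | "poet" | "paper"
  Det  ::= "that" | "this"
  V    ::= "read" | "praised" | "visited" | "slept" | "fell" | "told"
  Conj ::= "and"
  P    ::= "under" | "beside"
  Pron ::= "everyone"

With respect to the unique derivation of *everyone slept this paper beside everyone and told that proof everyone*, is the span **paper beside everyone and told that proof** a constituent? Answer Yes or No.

[S [NP [Pron everyone]] [VP [VP [VP [V slept] [NP [Det this] [N paper]]] [PP [P beside] [NP [Pron everyone]]]] [Conj and] [VP [V told] [NP [Det that] [N proof]] [NP [Pron everyone]]]]]
The smallest constituent containing 'paper beside everyone and told that proof' is the VP spanning 'slept this paper beside everyone and told that proof everyone'; no single node in the tree dominates exactly the given words.

No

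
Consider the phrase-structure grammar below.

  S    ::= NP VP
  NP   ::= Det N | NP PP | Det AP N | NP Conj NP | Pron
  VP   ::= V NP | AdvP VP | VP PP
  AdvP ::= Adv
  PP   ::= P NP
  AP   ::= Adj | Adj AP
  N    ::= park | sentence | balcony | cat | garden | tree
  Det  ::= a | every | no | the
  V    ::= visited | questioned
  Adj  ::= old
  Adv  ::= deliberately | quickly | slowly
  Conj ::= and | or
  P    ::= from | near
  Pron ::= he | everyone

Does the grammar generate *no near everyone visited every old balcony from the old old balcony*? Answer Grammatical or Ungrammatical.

A Det word can never sit immediately before a P word in any string this grammar generates, so the substring 'no near' rules out a derivation.

Ungrammatical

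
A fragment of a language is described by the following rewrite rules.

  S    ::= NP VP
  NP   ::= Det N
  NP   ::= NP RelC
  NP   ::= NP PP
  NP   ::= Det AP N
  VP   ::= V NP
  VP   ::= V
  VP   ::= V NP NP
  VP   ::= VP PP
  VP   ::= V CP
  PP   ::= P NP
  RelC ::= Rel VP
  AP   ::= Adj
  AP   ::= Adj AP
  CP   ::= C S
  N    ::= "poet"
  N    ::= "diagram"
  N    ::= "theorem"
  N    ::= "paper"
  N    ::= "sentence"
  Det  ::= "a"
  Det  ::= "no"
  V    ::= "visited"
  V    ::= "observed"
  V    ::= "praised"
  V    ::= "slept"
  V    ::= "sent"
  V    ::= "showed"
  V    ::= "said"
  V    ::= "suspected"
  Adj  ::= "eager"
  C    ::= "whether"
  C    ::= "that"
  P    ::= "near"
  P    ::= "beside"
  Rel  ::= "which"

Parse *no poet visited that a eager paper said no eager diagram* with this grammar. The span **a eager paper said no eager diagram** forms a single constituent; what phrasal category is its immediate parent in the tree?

S
  NP
    Det: no
    N: poet
  VP
    V: visited
    CP
      C: that
      S
        NP
          Det: a
          AP
            Adj: eager
          N: paper
        VP
          V: said
          NP
            Det: no
            AP
              Adj: eager
            N: diagram
The span 'a eager paper said no eager diagram' is the S node built by S → NP VP.
Its mother is the CP built by CP → C S.

CP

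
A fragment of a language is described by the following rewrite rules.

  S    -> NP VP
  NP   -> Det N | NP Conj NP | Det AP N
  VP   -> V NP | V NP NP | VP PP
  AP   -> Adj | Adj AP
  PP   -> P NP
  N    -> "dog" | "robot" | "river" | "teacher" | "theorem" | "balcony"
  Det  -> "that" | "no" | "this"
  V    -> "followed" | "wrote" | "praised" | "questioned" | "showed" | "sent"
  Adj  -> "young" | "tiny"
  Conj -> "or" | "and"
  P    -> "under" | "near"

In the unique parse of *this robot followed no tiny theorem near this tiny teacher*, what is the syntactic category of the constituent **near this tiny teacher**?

[S [NP [Det this] [N robot]] [VP [VP [V followed] [NP [Det no] [AP [Adj tiny]] [N theorem]]] [PP [P near] [NP [Det this] [AP [Adj tiny]] [N teacher]]]]]
The span 'near this tiny teacher' is the PP node built by PP → P NP.

PP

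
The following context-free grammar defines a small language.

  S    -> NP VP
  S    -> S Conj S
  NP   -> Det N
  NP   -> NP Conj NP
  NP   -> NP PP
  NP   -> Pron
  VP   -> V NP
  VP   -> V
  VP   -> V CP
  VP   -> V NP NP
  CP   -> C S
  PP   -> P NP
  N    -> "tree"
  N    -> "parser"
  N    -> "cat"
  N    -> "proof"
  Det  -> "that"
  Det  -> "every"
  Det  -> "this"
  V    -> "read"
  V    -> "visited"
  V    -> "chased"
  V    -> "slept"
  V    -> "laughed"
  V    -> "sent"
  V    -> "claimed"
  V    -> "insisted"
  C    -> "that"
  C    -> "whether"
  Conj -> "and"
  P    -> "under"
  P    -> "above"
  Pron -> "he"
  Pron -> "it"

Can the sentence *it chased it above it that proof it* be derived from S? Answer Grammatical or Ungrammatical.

For S → NP VP, the only prefix that parses as NP is 'it', but the remainder 'chased it above it that proof it' is not a VP under these rules. The alternative S rule S → S Conj S likewise has no satisfying split.

Ungrammatical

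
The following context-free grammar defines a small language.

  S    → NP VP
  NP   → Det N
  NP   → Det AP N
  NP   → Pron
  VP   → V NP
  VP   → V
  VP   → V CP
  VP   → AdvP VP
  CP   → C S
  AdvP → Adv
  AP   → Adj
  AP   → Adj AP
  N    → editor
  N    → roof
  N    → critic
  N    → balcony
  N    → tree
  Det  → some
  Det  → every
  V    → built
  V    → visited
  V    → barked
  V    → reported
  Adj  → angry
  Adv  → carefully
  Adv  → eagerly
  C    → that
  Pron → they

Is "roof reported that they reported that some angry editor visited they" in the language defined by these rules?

For S → NP VP, no prefix of the string parses as an NP.

Ungrammatical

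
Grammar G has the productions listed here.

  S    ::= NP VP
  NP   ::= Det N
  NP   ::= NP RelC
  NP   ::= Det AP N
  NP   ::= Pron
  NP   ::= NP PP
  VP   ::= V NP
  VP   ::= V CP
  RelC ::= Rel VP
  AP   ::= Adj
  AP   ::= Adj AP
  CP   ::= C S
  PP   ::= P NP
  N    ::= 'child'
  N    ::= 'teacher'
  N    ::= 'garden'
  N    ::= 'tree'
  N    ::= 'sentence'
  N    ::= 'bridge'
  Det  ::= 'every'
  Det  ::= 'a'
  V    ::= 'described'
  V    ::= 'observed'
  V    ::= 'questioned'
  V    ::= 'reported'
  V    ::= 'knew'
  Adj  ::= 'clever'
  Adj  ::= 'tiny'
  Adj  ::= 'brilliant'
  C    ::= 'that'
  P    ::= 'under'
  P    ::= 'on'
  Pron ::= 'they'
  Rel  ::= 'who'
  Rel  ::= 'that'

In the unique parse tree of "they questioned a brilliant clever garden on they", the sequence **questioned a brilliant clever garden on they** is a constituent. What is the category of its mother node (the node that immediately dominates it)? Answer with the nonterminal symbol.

S
  NP
    Pron: they
  VP
    V: questioned
    NP
      NP
        Det: a
        AP
          Adj: brilliant
          AP
            Adj: clever
        N: garden
      PP
        P: on
        NP
          Pron: they
The span 'questioned a brilliant clever garden on they' is the VP node built by VP → V NP.
Its mother is the S built by S → NP VP.

S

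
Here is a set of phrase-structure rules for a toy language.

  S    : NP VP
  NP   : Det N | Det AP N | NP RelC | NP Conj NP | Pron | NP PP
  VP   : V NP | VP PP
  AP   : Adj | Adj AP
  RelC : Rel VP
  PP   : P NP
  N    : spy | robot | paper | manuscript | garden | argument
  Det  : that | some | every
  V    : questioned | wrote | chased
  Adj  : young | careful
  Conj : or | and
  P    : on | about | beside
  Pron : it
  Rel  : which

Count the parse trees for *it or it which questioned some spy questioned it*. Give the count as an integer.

2

The two bracketings:
[S [NP [NP [NP [Pron it]] [Conj or] [NP [Pron it]]] [RelC [Rel which] [VP [V questioned] [NP [Det some] [N spy]]]]] [VP [V questioned] [NP [Pron it]]]]
[S [NP [NP [Pron it]] [Conj or] [NP [NP [Pron it]] [RelC [Rel which] [VP [V questioned] [NP [Det some] [N spy]]]]]] [VP [V questioned] [NP [Pron it]]]]
The trees differ in how a recursive rule is bracketed over the same span.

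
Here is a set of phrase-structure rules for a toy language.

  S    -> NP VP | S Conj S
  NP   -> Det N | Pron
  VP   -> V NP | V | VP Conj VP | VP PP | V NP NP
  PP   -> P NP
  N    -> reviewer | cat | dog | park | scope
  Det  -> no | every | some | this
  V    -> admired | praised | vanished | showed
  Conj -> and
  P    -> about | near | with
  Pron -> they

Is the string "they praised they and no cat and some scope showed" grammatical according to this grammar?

For S → NP VP, the only prefix that parses as NP is 'they', but the remainder 'praised they and no cat and some scope showed' is not a VP under these rules. The alternative S rule S → S Conj S likewise has no satisfying split.

Ungrammatical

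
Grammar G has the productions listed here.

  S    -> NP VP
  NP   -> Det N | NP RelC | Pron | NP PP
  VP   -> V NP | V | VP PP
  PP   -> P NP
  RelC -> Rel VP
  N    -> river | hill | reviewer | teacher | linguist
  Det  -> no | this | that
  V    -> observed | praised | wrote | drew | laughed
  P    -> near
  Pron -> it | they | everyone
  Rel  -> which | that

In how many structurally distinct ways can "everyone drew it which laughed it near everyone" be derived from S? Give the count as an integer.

Two of the 4 distinct bracketings:
[S [NP [Pron everyone]] [VP [V drew] [NP [NP [Pron it]] [RelC [Rel which] [VP [V laughed] [NP [NP [Pron it]] [PP [P near] [NP [Pron everyone]]]]]]]]]
[S [NP [Pron everyone]] [VP [V drew] [NP [NP [Pron it]] [RelC [Rel which] [VP [VP [V laughed] [NP [Pron it]]] [PP [P near] [NP [Pron everyone]]]]]]]]
The difference turns on whether NP → NP PP is used at the relevant span, versus an alternative expansion of NP.

4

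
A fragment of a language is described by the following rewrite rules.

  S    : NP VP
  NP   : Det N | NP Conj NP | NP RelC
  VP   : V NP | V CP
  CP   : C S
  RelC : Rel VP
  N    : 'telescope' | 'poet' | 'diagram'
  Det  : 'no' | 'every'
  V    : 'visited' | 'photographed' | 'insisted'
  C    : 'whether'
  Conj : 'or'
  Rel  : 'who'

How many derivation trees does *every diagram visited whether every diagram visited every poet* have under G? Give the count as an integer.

1

[S [NP [Det every] [N diagram]] [VP [V visited] [CP [C whether] [S [NP [Det every] [N diagram]] [VP [V visited] [NP [Det every] [N poet]]]]]]]
No rule offers an alternative attachment or grouping for any span, so this is the only derivation.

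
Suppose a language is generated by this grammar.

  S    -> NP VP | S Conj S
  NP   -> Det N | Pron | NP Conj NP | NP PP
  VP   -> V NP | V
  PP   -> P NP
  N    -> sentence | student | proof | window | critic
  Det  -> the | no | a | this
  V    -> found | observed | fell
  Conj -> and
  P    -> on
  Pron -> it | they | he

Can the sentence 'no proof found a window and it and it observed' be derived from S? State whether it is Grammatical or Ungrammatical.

Grammatical

[S [S [NP [Det no] [N proof]] [VP [V found] [NP [Det a] [N window]]]] [Conj and] [S [NP [NP [Pron it]] [Conj and] [NP [Pron it]]] [VP [V observed]]]]
The bracketing above is licensed at every node by one of the given productions, with S at the root.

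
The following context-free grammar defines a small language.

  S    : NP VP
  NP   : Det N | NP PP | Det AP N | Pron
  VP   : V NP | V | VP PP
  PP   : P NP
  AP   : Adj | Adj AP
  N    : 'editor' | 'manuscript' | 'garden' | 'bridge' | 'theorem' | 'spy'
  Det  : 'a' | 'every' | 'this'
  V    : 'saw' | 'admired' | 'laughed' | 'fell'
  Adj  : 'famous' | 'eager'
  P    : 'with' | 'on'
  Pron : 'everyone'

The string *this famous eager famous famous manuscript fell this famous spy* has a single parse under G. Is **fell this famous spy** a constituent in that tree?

[S [NP [Det this] [AP [Adj famous] [AP [Adj eager] [AP [Adj famous] [AP [Adj famous]]]]] [N manuscript]] [VP [V fell] [NP [Det this] [AP [Adj famous]] [N spy]]]]
The words 'fell this famous spy' are exhaustively dominated by a single VP node (built by VP → V NP), so they form a constituent.

Yes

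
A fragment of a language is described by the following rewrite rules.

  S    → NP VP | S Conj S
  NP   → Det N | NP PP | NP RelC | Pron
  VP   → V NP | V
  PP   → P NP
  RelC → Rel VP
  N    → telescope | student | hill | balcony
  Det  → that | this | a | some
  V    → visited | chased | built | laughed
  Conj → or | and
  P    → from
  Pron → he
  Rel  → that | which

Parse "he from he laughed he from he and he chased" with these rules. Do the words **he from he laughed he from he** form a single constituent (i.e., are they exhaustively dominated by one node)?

Yes

[S [S [NP [NP [Pron he]] [PP [P from] [NP [Pron he]]]] [VP [V laughed] [NP [NP [Pron he]] [PP [P from] [NP [Pron he]]]]]] [Conj and] [S [NP [Pron he]] [VP [V chased]]]]
The words 'he from he laughed he from he' are exhaustively dominated by a single S node (built by S → NP VP), so they form a constituent.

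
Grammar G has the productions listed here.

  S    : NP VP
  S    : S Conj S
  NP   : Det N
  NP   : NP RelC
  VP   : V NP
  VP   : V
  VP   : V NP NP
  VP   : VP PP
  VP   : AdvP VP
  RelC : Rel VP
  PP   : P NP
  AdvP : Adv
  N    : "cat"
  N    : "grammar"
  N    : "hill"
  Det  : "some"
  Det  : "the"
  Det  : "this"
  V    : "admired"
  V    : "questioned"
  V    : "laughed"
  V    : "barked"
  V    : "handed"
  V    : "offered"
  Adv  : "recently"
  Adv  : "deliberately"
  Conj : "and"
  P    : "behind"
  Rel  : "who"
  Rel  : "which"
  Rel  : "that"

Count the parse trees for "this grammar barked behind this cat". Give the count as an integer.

[S [NP [Det this] [N grammar]] [VP [VP [V barked]] [PP [P behind] [NP [Det this] [N cat]]]]]
No rule offers an alternative attachment or grouping for any span, so this is the only derivation.

1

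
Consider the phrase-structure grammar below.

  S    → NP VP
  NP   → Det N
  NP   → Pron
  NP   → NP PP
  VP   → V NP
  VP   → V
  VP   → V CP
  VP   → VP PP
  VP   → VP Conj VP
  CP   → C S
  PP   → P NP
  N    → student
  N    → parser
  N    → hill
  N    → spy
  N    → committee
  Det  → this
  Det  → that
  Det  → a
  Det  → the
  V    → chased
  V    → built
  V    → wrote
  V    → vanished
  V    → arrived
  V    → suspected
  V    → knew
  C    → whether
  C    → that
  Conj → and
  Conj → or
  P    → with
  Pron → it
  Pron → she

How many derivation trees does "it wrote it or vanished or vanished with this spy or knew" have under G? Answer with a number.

Two of the 9 distinct bracketings:
[S [NP [Pron it]] [VP [VP [V wrote] [NP [Pron it]]] [Conj or] [VP [VP [V vanished]] [Conj or] [VP [VP [VP [V vanished]] [PP [P with] [NP [Det this] [N spy]]]] [Conj or] [VP [V knew]]]]]]
[S [NP [Pron it]] [VP [VP [V wrote] [NP [Pron it]]] [Conj or] [VP [VP [VP [VP [V vanished]] [Conj or] [VP [V vanished]]] [PP [P with] [NP [Det this] [N spy]]]] [Conj or] [VP [V knew]]]]]
The trees differ in how a recursive rule is bracketed over the same span.

9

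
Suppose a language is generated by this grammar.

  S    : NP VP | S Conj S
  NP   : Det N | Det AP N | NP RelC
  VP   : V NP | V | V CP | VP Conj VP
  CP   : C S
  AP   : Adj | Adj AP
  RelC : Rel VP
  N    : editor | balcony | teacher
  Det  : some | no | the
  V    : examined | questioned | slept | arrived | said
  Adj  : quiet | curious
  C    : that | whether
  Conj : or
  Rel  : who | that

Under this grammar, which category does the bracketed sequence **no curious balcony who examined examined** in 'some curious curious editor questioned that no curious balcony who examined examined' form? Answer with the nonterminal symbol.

S

[S [NP [Det some] [AP [Adj curious] [AP [Adj curious]]] [N editor]] [VP [V questioned] [CP [C that] [S [NP [NP [Det no] [AP [Adj curious]] [N balcony]] [RelC [Rel who] [VP [V examined]]]] [VP [V examined]]]]]]
The span 'no curious balcony who examined examined' is the S node built by S → NP VP.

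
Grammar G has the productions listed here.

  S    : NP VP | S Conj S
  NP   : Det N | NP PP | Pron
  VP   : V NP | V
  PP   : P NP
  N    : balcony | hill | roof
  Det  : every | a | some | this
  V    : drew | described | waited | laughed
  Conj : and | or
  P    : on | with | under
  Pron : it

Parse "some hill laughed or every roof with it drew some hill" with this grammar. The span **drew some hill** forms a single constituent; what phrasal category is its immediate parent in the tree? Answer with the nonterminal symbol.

S

[S [S [NP [Det some] [N hill]] [VP [V laughed]]] [Conj or] [S [NP [NP [Det every] [N roof]] [PP [P with] [NP [Pron it]]]] [VP [V drew] [NP [Det some] [N hill]]]]]
The span 'drew some hill' is the VP node built by VP → V NP.
Its mother is the S built by S → NP VP.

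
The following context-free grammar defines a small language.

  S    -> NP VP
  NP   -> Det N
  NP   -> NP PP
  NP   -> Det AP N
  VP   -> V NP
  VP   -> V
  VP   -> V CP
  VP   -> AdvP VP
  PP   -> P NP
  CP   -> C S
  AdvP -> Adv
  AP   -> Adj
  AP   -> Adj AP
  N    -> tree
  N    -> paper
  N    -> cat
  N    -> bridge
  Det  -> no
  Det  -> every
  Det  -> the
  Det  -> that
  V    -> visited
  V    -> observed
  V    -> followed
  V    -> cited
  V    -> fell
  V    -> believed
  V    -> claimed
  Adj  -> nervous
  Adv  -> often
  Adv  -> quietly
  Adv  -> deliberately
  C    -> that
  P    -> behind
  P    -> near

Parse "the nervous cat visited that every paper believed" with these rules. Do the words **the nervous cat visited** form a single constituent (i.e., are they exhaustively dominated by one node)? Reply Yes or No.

No

[S [NP [Det the] [AP [Adj nervous]] [N cat]] [VP [V visited] [CP [C that] [S [NP [Det every] [N paper]] [VP [V believed]]]]]]
The smallest constituent containing 'the nervous cat visited' is the S spanning 'the nervous cat visited that every paper believed'; no single node in the tree dominates exactly the given words.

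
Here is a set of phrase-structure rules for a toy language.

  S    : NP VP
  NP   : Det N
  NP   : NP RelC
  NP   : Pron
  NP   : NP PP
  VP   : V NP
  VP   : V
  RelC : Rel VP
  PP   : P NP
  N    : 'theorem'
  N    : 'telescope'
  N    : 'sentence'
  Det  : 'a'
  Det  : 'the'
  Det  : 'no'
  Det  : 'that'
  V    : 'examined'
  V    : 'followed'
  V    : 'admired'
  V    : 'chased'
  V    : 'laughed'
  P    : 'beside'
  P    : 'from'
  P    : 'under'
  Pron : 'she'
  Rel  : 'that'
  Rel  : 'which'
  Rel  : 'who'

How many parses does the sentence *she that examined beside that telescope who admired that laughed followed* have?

Two of the 3 distinct bracketings:
[S [NP [NP [NP [NP [NP [Pron she]] [RelC [Rel that] [VP [V examined]]]] [PP [P beside] [NP [Det that] [N telescope]]]] [RelC [Rel who] [VP [V admired]]]] [RelC [Rel that] [VP [V laughed]]]] [VP [V followed]]]
[S [NP [NP [NP [NP [Pron she]] [RelC [Rel that] [VP [V examined]]]] [PP [P beside] [NP [NP [Det that] [N telescope]] [RelC [Rel who] [VP [V admired]]]]]] [RelC [Rel that] [VP [V laughed]]]] [VP [V followed]]]
The trees differ in how a recursive rule is bracketed over the same span.

3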